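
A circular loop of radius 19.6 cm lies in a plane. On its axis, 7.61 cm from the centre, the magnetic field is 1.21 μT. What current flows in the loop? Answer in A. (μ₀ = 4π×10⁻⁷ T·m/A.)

On the axis of a loop, B = μ₀IR²/[2(R²+z²)^(3/2)], so I = 2B(R²+z²)^(3/2)/(μ₀R²).
R² + z² = 0.03842 + 0.005791 = 0.04421 m²; raised to 3/2 gives 9.29×10⁻³ m³.
I = 2 × 1.21×10⁻⁶ × 9.29×10⁻³ / (1.26×10⁻⁶ × 0.03842) = 0.466 A.

I ≈ 0.466 A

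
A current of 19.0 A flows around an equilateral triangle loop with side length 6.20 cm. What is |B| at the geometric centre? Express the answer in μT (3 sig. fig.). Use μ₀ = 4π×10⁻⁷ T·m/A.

B ≈ 552 μT

Each side is a finite straight segment at perpendicular distance d = a/(2 tan(π/3)) = 0.0179 m from the centre, with end-angles ±π/3.
One side contributes B₁ = (μ₀I/4πd)·2 sin(π/3) = 1.84×10⁻⁴ T.
All 3 sides add in the same direction: B = 3 × 1.84×10⁻⁴ = 5.52×10⁻⁴ T.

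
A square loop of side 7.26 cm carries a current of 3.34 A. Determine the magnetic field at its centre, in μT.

B ≈ 52.0 μT

Each side is a finite straight segment at perpendicular distance d = a/(2 tan(π/4)) = 0.0363 m from the centre, with end-angles ±π/4.
One side contributes B₁ = (μ₀I/4πd)·2 sin(π/4) = 1.30×10⁻⁵ T.
All 4 sides add in the same direction: B = 4 × 1.30×10⁻⁵ = 5.20×10⁻⁵ T.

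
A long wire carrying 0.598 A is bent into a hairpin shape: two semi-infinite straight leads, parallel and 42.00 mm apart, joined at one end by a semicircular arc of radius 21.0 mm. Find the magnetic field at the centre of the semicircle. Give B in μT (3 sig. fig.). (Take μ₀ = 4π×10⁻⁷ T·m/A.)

B ≈ 14.6 μT

The semicircular arc contributes B_arc = μ₀I·π/(4πR) = μ₀I/(4R) = 8.95×10⁻⁶ T.
Each semi-infinite lead is at perpendicular distance R = 0.021 m from the centre, with the perpendicular foot at its near end, so it contributes μ₀I/(4πR); both point the same way, together 5.70×10⁻⁶ T.
Arc and leads all point the same direction: B = 8.95×10⁻⁶ + 5.70×10⁻⁶ = 1.46×10⁻⁵ T.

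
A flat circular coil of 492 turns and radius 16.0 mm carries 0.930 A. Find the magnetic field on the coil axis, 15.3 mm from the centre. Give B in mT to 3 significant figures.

B ≈ 6.78 mT

For an N-turn flat coil, B = Nμ₀IR²/[2(R²+z²)^(3/2)] with R = 0.016 m, z = 0.0153 m.
B = 492 × 1.38×10⁻⁵ T = 6.78×10⁻³ T.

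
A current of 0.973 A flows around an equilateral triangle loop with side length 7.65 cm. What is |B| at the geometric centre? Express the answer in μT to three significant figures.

B ≈ 22.9 μT

Each side is a finite straight segment at perpendicular distance d = a/(2 tan(π/3)) = 0.02208 m from the centre, with end-angles ±π/3.
One side contributes B₁ = (μ₀I/4πd)·2 sin(π/3) = 7.63×10⁻⁶ T.
All 3 sides add in the same direction: B = 3 × 7.63×10⁻⁶ = 2.29×10⁻⁵ T.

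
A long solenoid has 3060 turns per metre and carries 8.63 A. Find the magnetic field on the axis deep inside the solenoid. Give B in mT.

B ≈ 33.2 mT

Inside a long solenoid, B = μ₀nI with n = 3060 turns/m.
B = 4π×10⁻⁷ × 3060 × 8.63 = 3.32×10⁻² T.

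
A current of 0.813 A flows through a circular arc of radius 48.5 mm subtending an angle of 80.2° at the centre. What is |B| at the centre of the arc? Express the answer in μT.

The Biot–Savart field of a circular arc at its centre is B = μ₀Iφ/(4πR), with φ = 1.4 rad.
B = (4π×10⁻⁷ × 0.813 × 1.4) / (4π × 0.0485) = 2.35×10⁻⁶ T.

B ≈ 2.35 μT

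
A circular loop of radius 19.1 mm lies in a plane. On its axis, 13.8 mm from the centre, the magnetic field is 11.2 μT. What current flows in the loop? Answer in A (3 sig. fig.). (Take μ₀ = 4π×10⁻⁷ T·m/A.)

I ≈ 0.639 A

On the axis of a loop, B = μ₀IR²/[2(R²+z²)^(3/2)], so I = 2B(R²+z²)^(3/2)/(μ₀R²).
R² + z² = 0.0003648 + 0.0001904 = 0.0005553 m²; raised to 3/2 gives 1.31×10⁻⁵ m³.
I = 2 × 1.12×10⁻⁵ × 1.31×10⁻⁵ / (1.26×10⁻⁶ × 0.0003648) = 0.639 A.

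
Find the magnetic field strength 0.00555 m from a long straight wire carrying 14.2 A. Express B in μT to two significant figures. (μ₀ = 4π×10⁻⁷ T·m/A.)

For an infinitely long straight wire, B = μ₀I/(2πd).
B = (4π×10⁻⁷ × 14.2) / (2π × 0.00555) = 5.12×10⁻⁴ T.

B ≈ 510 μT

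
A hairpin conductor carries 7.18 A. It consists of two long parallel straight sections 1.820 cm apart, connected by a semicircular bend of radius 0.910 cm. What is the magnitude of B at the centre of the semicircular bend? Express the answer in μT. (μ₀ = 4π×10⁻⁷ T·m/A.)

The semicircular arc contributes B_arc = μ₀I·π/(4πR) = μ₀I/(4R) = 2.48×10⁻⁴ T.
Each semi-infinite lead is at perpendicular distance R = 0.0091 m from the centre, with the perpendicular foot at its near end, so it contributes μ₀I/(4πR); both point the same way, together 1.58×10⁻⁴ T.
Arc and leads all point the same direction: B = 2.48×10⁻⁴ + 1.58×10⁻⁴ = 4.06×10⁻⁴ T.

B ≈ 406 μT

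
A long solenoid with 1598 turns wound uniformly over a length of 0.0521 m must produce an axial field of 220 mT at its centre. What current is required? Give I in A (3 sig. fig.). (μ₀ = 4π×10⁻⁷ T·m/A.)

Inside a long solenoid B = μ₀nI with n = 3.067×10⁴ m⁻¹, so I = B/(μ₀n).
I = 0.220 / (4π×10⁻⁷ × 3.067×10⁴) = 5.71 A.

I ≈ 5.71 A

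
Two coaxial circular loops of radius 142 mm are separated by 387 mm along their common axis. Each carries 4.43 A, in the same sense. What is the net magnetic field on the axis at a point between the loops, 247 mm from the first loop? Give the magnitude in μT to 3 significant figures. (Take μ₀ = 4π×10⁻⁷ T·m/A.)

B ≈ 9.51 μT

Each loop contributes B = μ₀IR²/[2(R²+z²)^(3/2)] on the axis, with z measured from that loop.
Loop 1 (z = 0.247 m): B₁ = 2.43×10⁻⁶ T. Loop 2 (z = 0.14 m): B₂ = 7.08×10⁻⁶ T.
The fields add: B = B₁ + B₂ = 9.51×10⁻⁶ T.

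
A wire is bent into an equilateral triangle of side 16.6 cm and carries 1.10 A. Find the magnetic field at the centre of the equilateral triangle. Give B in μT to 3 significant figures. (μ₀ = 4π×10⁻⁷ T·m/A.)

B ≈ 11.9 μT

Each side is a finite straight segment at perpendicular distance d = a/(2 tan(π/3)) = 0.04792 m from the centre, with end-angles ±π/3.
One side contributes B₁ = (μ₀I/4πd)·2 sin(π/3) = 3.98×10⁻⁶ T.
All 3 sides add in the same direction: B = 3 × 3.98×10⁻⁶ = 1.19×10⁻⁵ T.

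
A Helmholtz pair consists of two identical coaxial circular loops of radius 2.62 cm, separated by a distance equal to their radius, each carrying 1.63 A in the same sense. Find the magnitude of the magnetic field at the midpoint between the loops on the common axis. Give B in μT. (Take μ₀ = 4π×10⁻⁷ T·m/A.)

Each loop contributes B = μ₀IR²/[2(R²+z²)^(3/2)] on the axis, with z measured from that loop.
Loop 1 (z = 0.0131 m): B₁ = 2.80×10⁻⁵ T. Loop 2 (z = 0.0131 m): B₂ = 2.80×10⁻⁵ T.
The fields add: B = B₁ + B₂ = 5.59×10⁻⁵ T.

B ≈ 55.9 μT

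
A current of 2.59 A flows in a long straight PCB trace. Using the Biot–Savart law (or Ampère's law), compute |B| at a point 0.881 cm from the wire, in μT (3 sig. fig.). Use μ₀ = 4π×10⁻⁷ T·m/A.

For an infinitely long straight wire, B = μ₀I/(2πd).
B = (4π×10⁻⁷ × 2.59) / (2π × 0.00881) = 5.88×10⁻⁵ T.

B ≈ 58.8 μT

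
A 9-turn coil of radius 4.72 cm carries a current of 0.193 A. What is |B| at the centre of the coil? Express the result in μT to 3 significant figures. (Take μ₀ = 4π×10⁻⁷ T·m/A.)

For an N-turn flat coil, B = Nμ₀I/(2R) with R = 0.0472 m.
B = 9 × 2.57×10⁻⁶ T = 2.31×10⁻⁵ T.

B ≈ 23.1 μT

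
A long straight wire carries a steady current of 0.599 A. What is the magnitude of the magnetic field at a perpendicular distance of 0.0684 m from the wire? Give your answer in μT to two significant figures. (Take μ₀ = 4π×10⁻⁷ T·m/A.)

B ≈ 1.8 μT

For an infinitely long straight wire, B = μ₀I/(2πd).
B = (4π×10⁻⁷ × 0.599) / (2π × 0.0684) = 1.75×10⁻⁶ T.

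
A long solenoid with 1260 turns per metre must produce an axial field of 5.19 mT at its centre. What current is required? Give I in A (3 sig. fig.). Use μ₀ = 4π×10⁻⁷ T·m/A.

I ≈ 3.28 A

Inside a long solenoid B = μ₀nI with n = 1260 m⁻¹, so I = B/(μ₀n).
I = 5.19×10⁻³ / (4π×10⁻⁷ × 1260) = 3.28 A.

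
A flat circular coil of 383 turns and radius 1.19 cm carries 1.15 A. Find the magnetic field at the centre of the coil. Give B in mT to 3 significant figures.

B ≈ 23.3 mT

For an N-turn flat coil, B = Nμ₀I/(2R) with R = 0.0119 m.
B = 383 × 6.07×10⁻⁵ T = 2.33×10⁻² T.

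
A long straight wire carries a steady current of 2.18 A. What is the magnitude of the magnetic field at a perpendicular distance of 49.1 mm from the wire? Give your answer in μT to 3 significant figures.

B ≈ 8.88 μT

For an infinitely long straight wire, B = μ₀I/(2πd).
B = (4π×10⁻⁷ × 2.18) / (2π × 0.0491) = 8.88×10⁻⁶ T.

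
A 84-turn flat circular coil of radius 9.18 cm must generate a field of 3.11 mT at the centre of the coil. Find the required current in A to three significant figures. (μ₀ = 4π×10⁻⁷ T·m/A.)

I ≈ 5.41 A

For an N-turn coil, B = Nμ₀I/(2R) with R = 0.0918 m, so I = 2RB/(Nμ₀) = 2 × 0.0918 × 3.11×10⁻³ / (84 × 4π×10⁻⁷) = 5.41 A.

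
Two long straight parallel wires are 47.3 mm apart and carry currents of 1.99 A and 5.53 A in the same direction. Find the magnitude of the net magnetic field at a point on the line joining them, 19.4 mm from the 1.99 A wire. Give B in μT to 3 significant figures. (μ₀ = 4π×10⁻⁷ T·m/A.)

B ≈ 19.1 μT

Each long wire gives B = μ₀I/(2πd). Distances are d₁ = 0.0194 m and d₂ = 0.0279 m.
B₁ = 2.05×10⁻⁵ T, B₂ = 3.96×10⁻⁵ T.
Between parallel currents the two contributions point in opposite directions, so they subtract. B = |B₁ − B₂| = |2.05×10⁻⁵ − 3.96×10⁻⁵| = 1.91×10⁻⁵ T.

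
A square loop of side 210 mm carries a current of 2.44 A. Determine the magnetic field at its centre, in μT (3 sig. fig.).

B ≈ 13.1 μT

Each side is a finite straight segment at perpendicular distance d = a/(2 tan(π/4)) = 0.105 m from the centre, with end-angles ±π/4.
One side contributes B₁ = (μ₀I/4πd)·2 sin(π/4) = 3.29×10⁻⁶ T.
All 4 sides add in the same direction: B = 4 × 3.29×10⁻⁶ = 1.31×10⁻⁵ T.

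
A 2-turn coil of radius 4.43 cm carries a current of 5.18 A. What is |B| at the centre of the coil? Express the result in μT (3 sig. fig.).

B ≈ 147 μT

For an N-turn flat coil, B = Nμ₀I/(2R) with R = 0.0443 m.
B = 2 × 7.35×10⁻⁵ T = 1.47×10⁻⁴ T.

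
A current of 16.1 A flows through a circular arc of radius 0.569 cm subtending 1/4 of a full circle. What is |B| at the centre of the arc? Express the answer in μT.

The Biot–Savart field of a circular arc at its centre is B = μ₀Iφ/(4πR), with φ = 1.571 rad.
B = (4π×10⁻⁷ × 16.1 × 1.571) / (4π × 0.00569) = 4.44×10⁻⁴ T.

B ≈ 444 μT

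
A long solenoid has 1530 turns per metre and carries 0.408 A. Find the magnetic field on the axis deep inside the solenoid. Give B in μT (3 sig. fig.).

B ≈ 784 μT

Inside a long solenoid, B = μ₀nI with n = 1530 turns/m.
B = 4π×10⁻⁷ × 1530 × 0.408 = 7.84×10⁻⁴ T.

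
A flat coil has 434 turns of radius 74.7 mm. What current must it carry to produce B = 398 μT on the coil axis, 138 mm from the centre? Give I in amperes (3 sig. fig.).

For an N-turn coil, B = Nμ₀IR²/[2(R²+z²)^(3/2)] with R = 0.0747 m, z = 0.138 m, so I = 2B(R²+z²)^(3/2)/(Nμ₀R²) = 2 × 3.98×10⁻⁴ × 3.86×10⁻³ / (434 × 4π×10⁻⁷ × 0.00558) = 1.01 A.

I ≈ 1.01 A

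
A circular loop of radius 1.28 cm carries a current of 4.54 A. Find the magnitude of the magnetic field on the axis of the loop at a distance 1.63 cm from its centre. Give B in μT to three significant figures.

B ≈ 52.5 μT

On the axis of a circular loop, B = μ₀IR² / [2(R²+z²)^(3/2)].
R² + z² = (0.0128)² + (0.0163)² = 0.0004295 m², and (R²+z²)^(3/2) = 8.90×10⁻⁶ m³.
B = (4π×10⁻⁷ × 4.54 × 0.0001638) / (2 × 8.90×10⁻⁶) = 5.25×10⁻⁵ T.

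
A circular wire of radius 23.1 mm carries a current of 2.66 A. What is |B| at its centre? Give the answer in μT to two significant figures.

B ≈ 72 μT

At the centre of a circular loop the Biot–Savart law gives B = μ₀I/(2R).
B = (4π×10⁻⁷ × 2.66) / (2 × 0.0231) = 7.24×10⁻⁵ T.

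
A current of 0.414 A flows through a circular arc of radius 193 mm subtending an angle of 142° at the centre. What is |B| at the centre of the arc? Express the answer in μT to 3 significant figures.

B ≈ 0.532 μT

The Biot–Savart field of a circular arc at its centre is B = μ₀Iφ/(4πR), with φ = 2.478 rad.
B = (4π×10⁻⁷ × 0.414 × 2.478) / (4π × 0.193) = 5.32×10⁻⁷ T.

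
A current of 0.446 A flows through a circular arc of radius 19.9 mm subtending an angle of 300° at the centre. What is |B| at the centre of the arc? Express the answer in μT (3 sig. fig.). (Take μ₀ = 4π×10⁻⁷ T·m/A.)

B ≈ 11.7 μT

The Biot–Savart field of a circular arc at its centre is B = μ₀Iφ/(4πR), with φ = 5.236 rad.
B = (4π×10⁻⁷ × 0.446 × 5.236) / (4π × 0.0199) = 1.17×10⁻⁵ T.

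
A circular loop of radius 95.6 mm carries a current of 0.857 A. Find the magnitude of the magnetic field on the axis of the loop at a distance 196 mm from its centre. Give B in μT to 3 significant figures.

On the axis of a circular loop, B = μ₀IR² / [2(R²+z²)^(3/2)].
R² + z² = (0.0956)² + (0.196)² = 0.04756 m², and (R²+z²)^(3/2) = 1.04×10⁻² m³.
B = (4π×10⁻⁷ × 0.857 × 0.009139) / (2 × 1.04×10⁻²) = 4.75×10⁻⁷ T.

B ≈ 0.475 μT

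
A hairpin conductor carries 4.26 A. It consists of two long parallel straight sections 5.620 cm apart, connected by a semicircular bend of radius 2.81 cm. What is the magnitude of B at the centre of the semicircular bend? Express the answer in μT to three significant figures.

The semicircular arc contributes B_arc = μ₀I·π/(4πR) = μ₀I/(4R) = 4.76×10⁻⁵ T.
Each semi-infinite lead is at perpendicular distance R = 0.0281 m from the centre, with the perpendicular foot at its near end, so it contributes μ₀I/(4πR); both point the same way, together 3.03×10⁻⁵ T.
Arc and leads all point the same direction: B = 4.76×10⁻⁵ + 3.03×10⁻⁵ = 7.79×10⁻⁵ T.

B ≈ 77.9 μT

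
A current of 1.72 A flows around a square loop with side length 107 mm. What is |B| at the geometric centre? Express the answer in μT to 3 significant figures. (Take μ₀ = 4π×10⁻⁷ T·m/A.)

B ≈ 18.2 μT

Each side is a finite straight segment at perpendicular distance d = a/(2 tan(π/4)) = 0.0535 m from the centre, with end-angles ±π/4.
One side contributes B₁ = (μ₀I/4πd)·2 sin(π/4) = 4.55×10⁻⁶ T.
All 4 sides add in the same direction: B = 4 × 4.55×10⁻⁶ = 1.82×10⁻⁵ T.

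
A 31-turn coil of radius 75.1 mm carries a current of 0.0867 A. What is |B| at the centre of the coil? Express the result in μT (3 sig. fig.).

B ≈ 22.5 μT

For an N-turn flat coil, B = Nμ₀I/(2R) with R = 0.0751 m.
B = 31 × 7.25×10⁻⁷ T = 2.25×10⁻⁵ T.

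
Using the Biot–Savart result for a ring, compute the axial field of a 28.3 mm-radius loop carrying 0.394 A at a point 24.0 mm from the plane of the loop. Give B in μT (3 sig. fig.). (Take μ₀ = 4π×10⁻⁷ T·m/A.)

On the axis of a circular loop, B = μ₀IR² / [2(R²+z²)^(3/2)].
R² + z² = (0.0283)² + (0.024)² = 0.001377 m², and (R²+z²)^(3/2) = 5.11×10⁻⁵ m³.
B = (4π×10⁻⁷ × 0.394 × 0.0008009) / (2 × 5.11×10⁻⁵) = 3.88×10⁻⁶ T.

B ≈ 3.88 μT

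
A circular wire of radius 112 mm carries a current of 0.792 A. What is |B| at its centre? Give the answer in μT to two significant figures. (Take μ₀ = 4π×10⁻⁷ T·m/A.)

B ≈ 4.4 μT

At the centre of a circular loop the Biot–Savart law gives B = μ₀I/(2R).
B = (4π×10⁻⁷ × 0.792) / (2 × 0.112) = 4.44×10⁻⁶ T.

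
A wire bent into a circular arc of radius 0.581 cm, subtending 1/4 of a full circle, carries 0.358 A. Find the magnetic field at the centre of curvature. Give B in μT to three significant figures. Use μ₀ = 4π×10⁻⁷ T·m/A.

B ≈ 9.68 μT

The Biot–Savart field of a circular arc at its centre is B = μ₀Iφ/(4πR), with φ = 1.571 rad.
B = (4π×10⁻⁷ × 0.358 × 1.571) / (4π × 0.00581) = 9.68×10⁻⁶ T.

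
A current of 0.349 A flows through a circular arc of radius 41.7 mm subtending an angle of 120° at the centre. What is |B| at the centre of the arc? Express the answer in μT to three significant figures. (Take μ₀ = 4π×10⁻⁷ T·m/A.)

B ≈ 1.75 μT

The Biot–Savart field of a circular arc at its centre is B = μ₀Iφ/(4πR), with φ = 2.094 rad.
B = (4π×10⁻⁷ × 0.349 × 2.094) / (4π × 0.0417) = 1.75×10⁻⁶ T.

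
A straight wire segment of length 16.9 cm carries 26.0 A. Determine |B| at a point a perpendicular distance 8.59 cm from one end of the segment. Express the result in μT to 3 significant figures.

B ≈ 27.0 μT

For a finite straight segment, B = (μ₀I/4πd)(sinθ₁ + sinθ₂), where θ₁, θ₂ are the angles from the perpendicular to each end.
The perpendicular foot is at one end, so the two end-offsets along the wire are 0 and L = 0.169 m.
sinθ₁ = 0/√(0²+0.0859²) = 0.0000; sinθ₂ = 0.169/√(0.169²+0.0859²) = 0.8915.
B = (4π×10⁻⁷ × 26.0) / (4π × 0.0859) × (0.0000 + 0.8915) = 2.70×10⁻⁵ T.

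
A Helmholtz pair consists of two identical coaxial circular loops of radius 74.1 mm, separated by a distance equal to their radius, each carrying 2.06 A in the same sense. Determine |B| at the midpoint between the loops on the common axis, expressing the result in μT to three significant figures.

Each loop contributes B = μ₀IR²/[2(R²+z²)^(3/2)] on the axis, with z measured from that loop.
Loop 1 (z = 0.03705 m): B₁ = 1.25×10⁻⁵ T. Loop 2 (z = 0.03705 m): B₂ = 1.25×10⁻⁵ T.
The fields add: B = B₁ + B₂ = 2.50×10⁻⁵ T.

B ≈ 25.0 μT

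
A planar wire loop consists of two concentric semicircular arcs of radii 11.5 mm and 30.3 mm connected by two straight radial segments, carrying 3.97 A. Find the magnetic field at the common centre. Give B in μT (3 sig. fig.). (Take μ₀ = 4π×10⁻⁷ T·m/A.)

B ≈ 67.3 μT

The radial connectors point toward the centre, so dl × r̂ = 0 and they contribute nothing.
Each semicircle gives μ₀I/(4R): inner arc 1.08×10⁻⁴ T, outer arc 4.12×10⁻⁵ T.
The two arcs carry current in opposite angular senses, so their fields oppose: B = |1.08×10⁻⁴ − 4.12×10⁻⁵| = 6.73×10⁻⁵ T.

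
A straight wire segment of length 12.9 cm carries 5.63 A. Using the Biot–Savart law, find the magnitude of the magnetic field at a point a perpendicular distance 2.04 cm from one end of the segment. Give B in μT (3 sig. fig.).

For a finite straight segment, B = (μ₀I/4πd)(sinθ₁ + sinθ₂), where θ₁, θ₂ are the angles from the perpendicular to each end.
The perpendicular foot is at one end, so the two end-offsets along the wire are 0 and L = 0.129 m.
sinθ₁ = 0/√(0²+0.0204²) = 0.0000; sinθ₂ = 0.129/√(0.129²+0.0204²) = 0.9877.
B = (4π×10⁻⁷ × 5.63) / (4π × 0.0204) × (0.0000 + 0.9877) = 2.73×10⁻⁵ T.

B ≈ 27.3 μT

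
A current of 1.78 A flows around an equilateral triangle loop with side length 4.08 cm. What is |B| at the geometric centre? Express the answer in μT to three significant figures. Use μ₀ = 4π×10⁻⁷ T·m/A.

Each side is a finite straight segment at perpendicular distance d = a/(2 tan(π/3)) = 0.01178 m from the centre, with end-angles ±π/3.
One side contributes B₁ = (μ₀I/4πd)·2 sin(π/3) = 2.62×10⁻⁵ T.
All 3 sides add in the same direction: B = 3 × 2.62×10⁻⁵ = 7.85×10⁻⁵ T.

B ≈ 78.5 μT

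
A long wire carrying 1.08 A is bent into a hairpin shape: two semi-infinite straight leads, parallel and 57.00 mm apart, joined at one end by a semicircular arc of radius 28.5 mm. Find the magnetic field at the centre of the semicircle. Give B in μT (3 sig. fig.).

B ≈ 19.5 μT

The semicircular arc contributes B_arc = μ₀I·π/(4πR) = μ₀I/(4R) = 1.19×10⁻⁵ T.
Each semi-infinite lead is at perpendicular distance R = 0.0285 m from the centre, with the perpendicular foot at its near end, so it contributes μ₀I/(4πR); both point the same way, together 7.58×10⁻⁶ T.
Arc and leads all point the same direction: B = 1.19×10⁻⁵ + 7.58×10⁻⁶ = 1.95×10⁻⁵ T.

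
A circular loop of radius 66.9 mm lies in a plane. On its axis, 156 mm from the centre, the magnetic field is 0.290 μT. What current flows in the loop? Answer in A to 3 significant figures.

On the axis of a loop, B = μ₀IR²/[2(R²+z²)^(3/2)], so I = 2B(R²+z²)^(3/2)/(μ₀R²).
R² + z² = 0.004476 + 0.02434 = 0.02881 m²; raised to 3/2 gives 4.89×10⁻³ m³.
I = 2 × 2.90×10⁻⁷ × 4.89×10⁻³ / (1.26×10⁻⁶ × 0.004476) = 0.504 A.

I ≈ 0.504 A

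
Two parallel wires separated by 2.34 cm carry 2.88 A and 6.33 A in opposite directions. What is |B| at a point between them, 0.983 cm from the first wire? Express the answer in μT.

B ≈ 152 μT

Each long wire gives B = μ₀I/(2πd). Distances are d₁ = 0.00983 m and d₂ = 0.01357 m.
B₁ = 5.86×10⁻⁵ T, B₂ = 9.33×10⁻⁵ T.
Between antiparallel currents both contributions point the same way, so they add. B = B₁ + B₂ = 5.86×10⁻⁵ + 9.33×10⁻⁵ = 1.52×10⁻⁴ T.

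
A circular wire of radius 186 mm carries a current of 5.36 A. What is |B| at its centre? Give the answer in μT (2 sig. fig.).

B ≈ 18 μT

At the centre of a circular loop the Biot–Savart law gives B = μ₀I/(2R).
B = (4π×10⁻⁷ × 5.36) / (2 × 0.186) = 1.81×10⁻⁵ T.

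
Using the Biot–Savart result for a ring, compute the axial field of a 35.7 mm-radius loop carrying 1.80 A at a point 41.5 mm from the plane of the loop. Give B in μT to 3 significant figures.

B ≈ 8.79 μT

On the axis of a circular loop, B = μ₀IR² / [2(R²+z²)^(3/2)].
R² + z² = (0.0357)² + (0.0415)² = 0.002997 m², and (R²+z²)^(3/2) = 1.64×10⁻⁴ m³.
B = (4π×10⁻⁷ × 1.80 × 0.001274) / (2 × 1.64×10⁻⁴) = 8.79×10⁻⁶ T.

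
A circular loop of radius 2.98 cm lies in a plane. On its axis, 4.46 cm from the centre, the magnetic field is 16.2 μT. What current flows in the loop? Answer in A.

I ≈ 4.48 A

On the axis of a loop, B = μ₀IR²/[2(R²+z²)^(3/2)], so I = 2B(R²+z²)^(3/2)/(μ₀R²).
R² + z² = 0.000888 + 0.001989 = 0.002877 m²; raised to 3/2 gives 1.54×10⁻⁴ m³.
I = 2 × 1.62×10⁻⁵ × 1.54×10⁻⁴ / (1.26×10⁻⁶ × 0.000888) = 4.48 A.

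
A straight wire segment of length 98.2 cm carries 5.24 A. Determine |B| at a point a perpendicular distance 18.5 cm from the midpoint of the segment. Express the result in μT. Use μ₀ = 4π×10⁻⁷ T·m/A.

For a finite straight segment, B = (μ₀I/4πd)(sinθ₁ + sinθ₂), where θ₁, θ₂ are the angles from the perpendicular to each end.
The perpendicular from the point meets the wire at its midpoint, so each end is L/2 = 0.491 m away along the wire.
sinθ₁ = 0.491/√(0.491²+0.185²) = 0.9358; sinθ₂ = 0.491/√(0.491²+0.185²) = 0.9358.
B = (4π×10⁻⁷ × 5.24) / (4π × 0.185) × (0.9358 + 0.9358) = 5.30×10⁻⁶ T.

B ≈ 5.30 μT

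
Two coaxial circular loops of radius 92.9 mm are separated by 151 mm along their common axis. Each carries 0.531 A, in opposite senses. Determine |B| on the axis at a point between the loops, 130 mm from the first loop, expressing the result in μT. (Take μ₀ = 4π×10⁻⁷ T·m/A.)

Each loop contributes B = μ₀IR²/[2(R²+z²)^(3/2)] on the axis, with z measured from that loop.
Loop 1 (z = 0.13 m): B₁ = 7.06×10⁻⁷ T. Loop 2 (z = 0.021 m): B₂ = 3.33×10⁻⁶ T.
The fields oppose: B = |B₁ − B₂| = 2.63×10⁻⁶ T.

B ≈ 2.63 μT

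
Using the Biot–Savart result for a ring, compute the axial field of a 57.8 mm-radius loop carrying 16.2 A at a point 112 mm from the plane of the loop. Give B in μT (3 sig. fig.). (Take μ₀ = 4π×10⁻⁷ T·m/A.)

B ≈ 17.0 μT

On the axis of a circular loop, B = μ₀IR² / [2(R²+z²)^(3/2)].
R² + z² = (0.0578)² + (0.112)² = 0.01588 m², and (R²+z²)^(3/2) = 2.00×10⁻³ m³.
B = (4π×10⁻⁷ × 16.2 × 0.003341) / (2 × 2.00×10⁻³) = 1.70×10⁻⁵ T.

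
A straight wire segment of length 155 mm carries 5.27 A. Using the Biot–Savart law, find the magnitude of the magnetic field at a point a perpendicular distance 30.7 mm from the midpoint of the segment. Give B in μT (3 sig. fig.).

For a finite straight segment, B = (μ₀I/4πd)(sinθ₁ + sinθ₂), where θ₁, θ₂ are the angles from the perpendicular to each end.
The perpendicular from the point meets the wire at its midpoint, so each end is L/2 = 0.0775 m away along the wire.
sinθ₁ = 0.0775/√(0.0775²+0.0307²) = 0.9297; sinθ₂ = 0.0775/√(0.0775²+0.0307²) = 0.9297.
B = (4π×10⁻⁷ × 5.27) / (4π × 0.0307) × (0.9297 + 0.9297) = 3.19×10⁻⁵ T.

B ≈ 31.9 μT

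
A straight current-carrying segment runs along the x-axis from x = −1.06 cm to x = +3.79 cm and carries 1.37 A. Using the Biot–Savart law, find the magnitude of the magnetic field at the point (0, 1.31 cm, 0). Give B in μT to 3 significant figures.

B ≈ 16.5 μT

For a finite straight segment, B = (μ₀I/4πd)(sinθ₁ + sinθ₂), where θ₁, θ₂ are the angles from the perpendicular to each end.
The perpendicular distance is d = 0.0131 m; the end-offsets along the wire are a = 0.0106 m and b = 0.0379 m.
sinθ₁ = 0.0106/√(0.0106²+0.0131²) = 0.6290; sinθ₂ = 0.0379/√(0.0379²+0.0131²) = 0.9451.
B = (4π×10⁻⁷ × 1.37) / (4π × 0.0131) × (0.6290 + 0.9451) = 1.65×10⁻⁵ T.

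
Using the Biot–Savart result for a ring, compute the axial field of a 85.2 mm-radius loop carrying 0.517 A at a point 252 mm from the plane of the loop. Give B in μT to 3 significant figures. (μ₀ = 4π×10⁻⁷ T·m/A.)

B ≈ 0.125 μT

On the axis of a circular loop, B = μ₀IR² / [2(R²+z²)^(3/2)].
R² + z² = (0.0852)² + (0.252)² = 0.07076 m², and (R²+z²)^(3/2) = 1.88×10⁻² m³.
B = (4π×10⁻⁷ × 0.517 × 0.007259) / (2 × 1.88×10⁻²) = 1.25×10⁻⁷ T.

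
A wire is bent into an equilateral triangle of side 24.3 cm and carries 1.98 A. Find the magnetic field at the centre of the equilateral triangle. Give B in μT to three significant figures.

B ≈ 14.7 μT

Each side is a finite straight segment at perpendicular distance d = a/(2 tan(π/3)) = 0.07015 m from the centre, with end-angles ±π/3.
One side contributes B₁ = (μ₀I/4πd)·2 sin(π/3) = 4.89×10⁻⁶ T.
All 3 sides add in the same direction: B = 3 × 4.89×10⁻⁶ = 1.47×10⁻⁵ T.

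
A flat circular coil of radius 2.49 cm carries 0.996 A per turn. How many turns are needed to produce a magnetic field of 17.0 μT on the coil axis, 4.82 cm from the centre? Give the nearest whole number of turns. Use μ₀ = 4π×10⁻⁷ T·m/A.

N = 7

For an N-turn coil, B = Nμ₀IR²/[2(R²+z²)^(3/2)]. A single turn gives B₁ = 2.43×10⁻⁶ T with R = 0.0249 m, z = 0.0482 m.
N = B/B₁ = 1.70×10⁻⁵ / 2.43×10⁻⁶ = 7.00.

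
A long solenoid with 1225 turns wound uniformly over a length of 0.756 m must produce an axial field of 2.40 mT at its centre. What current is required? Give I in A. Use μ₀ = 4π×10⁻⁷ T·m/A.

Inside a long solenoid B = μ₀nI with n = 1620 m⁻¹, so I = B/(μ₀n).
I = 2.40×10⁻³ / (4π×10⁻⁷ × 1620) = 1.18 A.

I ≈ 1.18 A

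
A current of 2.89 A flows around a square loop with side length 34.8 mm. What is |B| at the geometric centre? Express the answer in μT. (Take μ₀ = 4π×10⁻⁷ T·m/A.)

Each side is a finite straight segment at perpendicular distance d = a/(2 tan(π/4)) = 0.0174 m from the centre, with end-angles ±π/4.
One side contributes B₁ = (μ₀I/4πd)·2 sin(π/4) = 2.35×10⁻⁵ T.
All 4 sides add in the same direction: B = 4 × 2.35×10⁻⁵ = 9.40×10⁻⁵ T.

B ≈ 94.0 μT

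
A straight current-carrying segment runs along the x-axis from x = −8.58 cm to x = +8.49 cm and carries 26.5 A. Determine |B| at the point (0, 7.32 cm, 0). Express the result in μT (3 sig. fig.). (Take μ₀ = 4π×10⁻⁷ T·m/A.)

For a finite straight segment, B = (μ₀I/4πd)(sinθ₁ + sinθ₂), where θ₁, θ₂ are the angles from the perpendicular to each end.
The perpendicular distance is d = 0.0732 m; the end-offsets along the wire are a = 0.0858 m and b = 0.0849 m.
sinθ₁ = 0.0858/√(0.0858²+0.0732²) = 0.7608; sinθ₂ = 0.0849/√(0.0849²+0.0732²) = 0.7574.
B = (4π×10⁻⁷ × 26.5) / (4π × 0.0732) × (0.7608 + 0.7574) = 5.50×10⁻⁵ T.

B ≈ 55.0 μT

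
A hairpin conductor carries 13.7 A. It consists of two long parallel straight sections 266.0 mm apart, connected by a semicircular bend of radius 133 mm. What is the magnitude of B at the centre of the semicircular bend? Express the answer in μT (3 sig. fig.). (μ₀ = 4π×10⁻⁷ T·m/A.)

The semicircular arc contributes B_arc = μ₀I·π/(4πR) = μ₀I/(4R) = 3.24×10⁻⁵ T.
Each semi-infinite lead is at perpendicular distance R = 0.133 m from the centre, with the perpendicular foot at its near end, so it contributes μ₀I/(4πR); both point the same way, together 2.06×10⁻⁵ T.
Arc and leads all point the same direction: B = 3.24×10⁻⁵ + 2.06×10⁻⁵ = 5.30×10⁻⁵ T.

B ≈ 53.0 μT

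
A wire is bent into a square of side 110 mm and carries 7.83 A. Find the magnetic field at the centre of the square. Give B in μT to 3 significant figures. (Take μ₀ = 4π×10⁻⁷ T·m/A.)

Each side is a finite straight segment at perpendicular distance d = a/(2 tan(π/4)) = 0.055 m from the centre, with end-angles ±π/4.
One side contributes B₁ = (μ₀I/4πd)·2 sin(π/4) = 2.01×10⁻⁵ T.
All 4 sides add in the same direction: B = 4 × 2.01×10⁻⁵ = 8.05×10⁻⁵ T.

B ≈ 80.5 μT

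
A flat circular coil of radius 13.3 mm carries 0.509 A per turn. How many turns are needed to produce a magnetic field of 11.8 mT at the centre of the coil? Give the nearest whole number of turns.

N = 491

For an N-turn coil, B = Nμ₀I/(2R). A single turn gives B₁ = 2.40×10⁻⁵ T with R = 0.0133 m.
N = B/B₁ = 1.18×10⁻² / 2.40×10⁻⁵ = 490.72.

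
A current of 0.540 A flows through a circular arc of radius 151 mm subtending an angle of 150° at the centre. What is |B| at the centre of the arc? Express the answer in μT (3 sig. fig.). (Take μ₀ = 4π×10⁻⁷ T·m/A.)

The Biot–Savart field of a circular arc at its centre is B = μ₀Iφ/(4πR), with φ = 2.618 rad.
B = (4π×10⁻⁷ × 0.540 × 2.618) / (4π × 0.151) = 9.36×10⁻⁷ T.

B ≈ 0.936 μT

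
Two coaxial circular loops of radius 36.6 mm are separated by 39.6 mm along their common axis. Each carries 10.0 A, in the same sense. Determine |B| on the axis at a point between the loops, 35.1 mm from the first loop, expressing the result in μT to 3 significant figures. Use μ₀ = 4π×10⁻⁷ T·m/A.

Each loop contributes B = μ₀IR²/[2(R²+z²)^(3/2)] on the axis, with z measured from that loop.
Loop 1 (z = 0.0351 m): B₁ = 6.45×10⁻⁵ T. Loop 2 (z = 0.0045 m): B₂ = 1.68×10⁻⁴ T.
The fields add: B = B₁ + B₂ = 2.32×10⁻⁴ T.

B ≈ 232 μT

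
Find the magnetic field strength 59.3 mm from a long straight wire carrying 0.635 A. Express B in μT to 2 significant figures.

For an infinitely long straight wire, B = μ₀I/(2πd).
B = (4π×10⁻⁷ × 0.635) / (2π × 0.0593) = 2.14×10⁻⁶ T.

B ≈ 2.1 μT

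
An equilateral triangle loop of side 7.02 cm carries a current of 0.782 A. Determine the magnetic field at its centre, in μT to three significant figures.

B ≈ 20.1 μT

Each side is a finite straight segment at perpendicular distance d = a/(2 tan(π/3)) = 0.02026 m from the centre, with end-angles ±π/3.
One side contributes B₁ = (μ₀I/4πd)·2 sin(π/3) = 6.68×10⁻⁶ T.
All 3 sides add in the same direction: B = 3 × 6.68×10⁻⁶ = 2.01×10⁻⁵ T.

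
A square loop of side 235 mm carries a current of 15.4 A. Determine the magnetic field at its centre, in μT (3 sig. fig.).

Each side is a finite straight segment at perpendicular distance d = a/(2 tan(π/4)) = 0.1175 m from the centre, with end-angles ±π/4.
One side contributes B₁ = (μ₀I/4πd)·2 sin(π/4) = 1.85×10⁻⁵ T.
All 4 sides add in the same direction: B = 4 × 1.85×10⁻⁵ = 7.41×10⁻⁵ T.

B ≈ 74.1 μT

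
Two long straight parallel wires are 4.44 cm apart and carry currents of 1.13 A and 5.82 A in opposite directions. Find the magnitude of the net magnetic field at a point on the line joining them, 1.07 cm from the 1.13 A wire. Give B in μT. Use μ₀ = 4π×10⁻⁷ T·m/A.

B ≈ 55.7 μT

Each long wire gives B = μ₀I/(2πd). Distances are d₁ = 0.0107 m and d₂ = 0.0337 m.
B₁ = 2.11×10⁻⁵ T, B₂ = 3.45×10⁻⁵ T.
Between antiparallel currents both contributions point the same way, so they add. B = B₁ + B₂ = 2.11×10⁻⁵ + 3.45×10⁻⁵ = 5.57×10⁻⁵ T.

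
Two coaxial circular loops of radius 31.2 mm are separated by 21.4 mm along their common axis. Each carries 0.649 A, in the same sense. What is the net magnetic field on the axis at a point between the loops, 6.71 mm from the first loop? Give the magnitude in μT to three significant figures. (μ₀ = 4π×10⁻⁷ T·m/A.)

Each loop contributes B = μ₀IR²/[2(R²+z²)^(3/2)] on the axis, with z measured from that loop.
Loop 1 (z = 0.00671 m): B₁ = 1.22×10⁻⁵ T. Loop 2 (z = 0.01469 m): B₂ = 9.68×10⁻⁶ T.
The fields add: B = B₁ + B₂ = 2.19×10⁻⁵ T.

B ≈ 21.9 μT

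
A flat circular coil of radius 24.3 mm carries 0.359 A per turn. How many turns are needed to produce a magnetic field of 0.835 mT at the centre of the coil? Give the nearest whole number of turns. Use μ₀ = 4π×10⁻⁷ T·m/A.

N = 90

For an N-turn coil, B = Nμ₀I/(2R). A single turn gives B₁ = 9.28×10⁻⁶ T with R = 0.0243 m.
N = B/B₁ = 8.35×10⁻⁴ / 9.28×10⁻⁶ = 89.95.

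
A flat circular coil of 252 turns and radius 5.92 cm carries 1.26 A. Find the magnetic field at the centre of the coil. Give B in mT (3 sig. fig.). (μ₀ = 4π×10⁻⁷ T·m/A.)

For an N-turn flat coil, B = Nμ₀I/(2R) with R = 0.0592 m.
B = 252 × 1.34×10⁻⁵ T = 3.37×10⁻³ T.

B ≈ 3.37 mT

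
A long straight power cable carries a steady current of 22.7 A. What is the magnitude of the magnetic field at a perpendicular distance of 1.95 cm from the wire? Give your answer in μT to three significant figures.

For an infinitely long straight wire, B = μ₀I/(2πd).
B = (4π×10⁻⁷ × 22.7) / (2π × 0.0195) = 2.33×10⁻⁴ T.

B ≈ 233 μT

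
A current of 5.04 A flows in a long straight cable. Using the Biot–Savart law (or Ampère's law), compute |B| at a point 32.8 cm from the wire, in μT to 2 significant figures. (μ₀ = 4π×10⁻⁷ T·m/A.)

B ≈ 3.1 μT

For an infinitely long straight wire, B = μ₀I/(2πd).
B = (4π×10⁻⁷ × 5.04) / (2π × 0.328) = 3.07×10⁻⁶ T.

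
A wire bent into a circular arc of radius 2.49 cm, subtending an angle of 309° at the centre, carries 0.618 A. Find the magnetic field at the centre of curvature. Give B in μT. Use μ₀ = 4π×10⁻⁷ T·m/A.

B ≈ 13.4 μT

The Biot–Savart field of a circular arc at its centre is B = μ₀Iφ/(4πR), with φ = 5.393 rad.
B = (4π×10⁻⁷ × 0.618 × 5.393) / (4π × 0.0249) = 1.34×10⁻⁵ T.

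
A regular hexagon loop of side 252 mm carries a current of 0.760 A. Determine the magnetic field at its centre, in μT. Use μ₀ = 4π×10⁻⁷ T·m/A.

Each side is a finite straight segment at perpendicular distance d = a/(2 tan(π/6)) = 0.2182 m from the centre, with end-angles ±π/6.
One side contributes B₁ = (μ₀I/4πd)·2 sin(π/6) = 3.48×10⁻⁷ T.
All 6 sides add in the same direction: B = 6 × 3.48×10⁻⁷ = 2.09×10⁻⁶ T.

B ≈ 2.09 μT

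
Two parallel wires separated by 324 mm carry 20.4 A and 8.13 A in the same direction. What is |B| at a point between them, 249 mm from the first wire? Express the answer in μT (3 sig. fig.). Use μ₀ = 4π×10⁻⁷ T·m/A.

B ≈ 5.29 μT

Each long wire gives B = μ₀I/(2πd). Distances are d₁ = 0.249 m and d₂ = 0.075 m.
B₁ = 1.64×10⁻⁵ T, B₂ = 2.17×10⁻⁵ T.
Between parallel currents the two contributions point in opposite directions, so they subtract. B = |B₁ − B₂| = |1.64×10⁻⁵ − 2.17×10⁻⁵| = 5.29×10⁻⁶ T.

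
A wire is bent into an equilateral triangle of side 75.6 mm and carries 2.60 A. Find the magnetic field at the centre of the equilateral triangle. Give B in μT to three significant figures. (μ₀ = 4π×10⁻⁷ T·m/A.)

B ≈ 61.9 μT

Each side is a finite straight segment at perpendicular distance d = a/(2 tan(π/3)) = 0.02182 m from the centre, with end-angles ±π/3.
One side contributes B₁ = (μ₀I/4πd)·2 sin(π/3) = 2.06×10⁻⁵ T.
All 3 sides add in the same direction: B = 3 × 2.06×10⁻⁵ = 6.19×10⁻⁵ T.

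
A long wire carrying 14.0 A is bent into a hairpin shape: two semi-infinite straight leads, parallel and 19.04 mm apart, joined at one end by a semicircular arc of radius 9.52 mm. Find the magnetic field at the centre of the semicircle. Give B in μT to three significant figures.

B ≈ 756 μT

The semicircular arc contributes B_arc = μ₀I·π/(4πR) = μ₀I/(4R) = 4.62×10⁻⁴ T.
Each semi-infinite lead is at perpendicular distance R = 0.00952 m from the centre, with the perpendicular foot at its near end, so it contributes μ₀I/(4πR); both point the same way, together 2.94×10⁻⁴ T.
Arc and leads all point the same direction: B = 4.62×10⁻⁴ + 2.94×10⁻⁴ = 7.56×10⁻⁴ T.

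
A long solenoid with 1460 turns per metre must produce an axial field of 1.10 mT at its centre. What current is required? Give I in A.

I ≈ 0.600 A

Inside a long solenoid B = μ₀nI with n = 1460 m⁻¹, so I = B/(μ₀n).
I = 1.10×10⁻³ / (4π×10⁻⁷ × 1460) = 0.600 A.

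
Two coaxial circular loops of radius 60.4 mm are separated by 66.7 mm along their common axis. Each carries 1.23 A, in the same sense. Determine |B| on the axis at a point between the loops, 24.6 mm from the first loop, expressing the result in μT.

Each loop contributes B = μ₀IR²/[2(R²+z²)^(3/2)] on the axis, with z measured from that loop.
Loop 1 (z = 0.0246 m): B₁ = 1.02×10⁻⁵ T. Loop 2 (z = 0.0421 m): B₂ = 7.06×10⁻⁶ T.
The fields add: B = B₁ + B₂ = 1.72×10⁻⁵ T.

B ≈ 17.2 μT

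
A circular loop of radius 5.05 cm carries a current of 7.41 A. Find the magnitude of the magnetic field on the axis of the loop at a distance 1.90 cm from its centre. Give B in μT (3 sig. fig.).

B ≈ 75.6 μT

On the axis of a circular loop, B = μ₀IR² / [2(R²+z²)^(3/2)].
R² + z² = (0.0505)² + (0.019)² = 0.002911 m², and (R²+z²)^(3/2) = 1.57×10⁻⁴ m³.
B = (4π×10⁻⁷ × 7.41 × 0.00255) / (2 × 1.57×10⁻⁴) = 7.56×10⁻⁵ T.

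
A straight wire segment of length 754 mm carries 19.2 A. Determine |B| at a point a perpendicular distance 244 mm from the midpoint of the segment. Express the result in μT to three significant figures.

For a finite straight segment, B = (μ₀I/4πd)(sinθ₁ + sinθ₂), where θ₁, θ₂ are the angles from the perpendicular to each end.
The perpendicular from the point meets the wire at its midpoint, so each end is L/2 = 0.377 m away along the wire.
sinθ₁ = 0.377/√(0.377²+0.244²) = 0.8395; sinθ₂ = 0.377/√(0.377²+0.244²) = 0.8395.
B = (4π×10⁻⁷ × 19.2) / (4π × 0.244) × (0.8395 + 0.8395) = 1.32×10⁻⁵ T.

B ≈ 13.2 μT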